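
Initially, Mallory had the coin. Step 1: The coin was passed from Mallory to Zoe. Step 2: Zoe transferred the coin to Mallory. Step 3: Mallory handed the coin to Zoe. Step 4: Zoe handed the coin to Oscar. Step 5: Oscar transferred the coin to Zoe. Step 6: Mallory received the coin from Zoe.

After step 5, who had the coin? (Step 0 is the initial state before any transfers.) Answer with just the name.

Tracking the coin holder through step 5:
After step 0 (start): Mallory
After step 1: Zoe
After step 2: Mallory
After step 3: Zoe
After step 4: Oscar
After step 5: Zoe

At step 5, the holder is Zoe.

Answer: Zoe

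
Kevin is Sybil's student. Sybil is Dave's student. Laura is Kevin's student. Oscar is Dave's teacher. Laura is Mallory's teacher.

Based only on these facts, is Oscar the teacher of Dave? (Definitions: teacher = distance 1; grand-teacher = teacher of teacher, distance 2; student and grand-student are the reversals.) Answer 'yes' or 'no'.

Reconstructing the teacher chain from the given facts:
  Oscar -> Dave -> Sybil -> Kevin -> Laura -> Mallory
(each arrow means 'teacher of the next')
Positions in the chain (0 = top):
  position of Oscar: 0
  position of Dave: 1
  position of Sybil: 2
  position of Kevin: 3
  position of Laura: 4
  position of Mallory: 5

Oscar is at position 0, Dave is at position 1; signed distance (j - i) = 1.
'teacher' requires j - i = 1. Actual distance is 1, so the relation HOLDS.

Answer: yes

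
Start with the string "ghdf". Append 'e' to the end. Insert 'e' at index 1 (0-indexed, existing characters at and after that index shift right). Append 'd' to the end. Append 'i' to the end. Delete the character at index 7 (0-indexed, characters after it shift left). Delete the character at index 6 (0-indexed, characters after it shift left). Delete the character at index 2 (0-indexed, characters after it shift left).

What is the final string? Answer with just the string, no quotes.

Applying each edit step by step:
Start: "ghdf"
Op 1 (append 'e'): "ghdf" -> "ghdfe"
Op 2 (insert 'e' at idx 1): "ghdfe" -> "gehdfe"
Op 3 (append 'd'): "gehdfe" -> "gehdfed"
Op 4 (append 'i'): "gehdfed" -> "gehdfedi"
Op 5 (delete idx 7 = 'i'): "gehdfedi" -> "gehdfed"
Op 6 (delete idx 6 = 'd'): "gehdfed" -> "gehdfe"
Op 7 (delete idx 2 = 'h'): "gehdfe" -> "gedfe"

Answer: gedfe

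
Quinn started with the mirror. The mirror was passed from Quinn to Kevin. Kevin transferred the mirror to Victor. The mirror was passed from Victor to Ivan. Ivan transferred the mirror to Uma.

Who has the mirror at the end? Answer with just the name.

Tracking the mirror through each event:
Start: Quinn has the mirror.
After event 1: Kevin has the mirror.
After event 2: Victor has the mirror.
After event 3: Ivan has the mirror.
After event 4: Uma has the mirror.

Answer: Uma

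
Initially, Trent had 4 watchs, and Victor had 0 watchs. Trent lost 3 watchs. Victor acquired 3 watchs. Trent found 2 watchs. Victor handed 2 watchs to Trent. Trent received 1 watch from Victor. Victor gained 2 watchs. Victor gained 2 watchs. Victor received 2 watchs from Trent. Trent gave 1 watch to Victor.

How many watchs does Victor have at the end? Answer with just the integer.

Answer: 7

Derivation:
Tracking counts step by step:
Start: Trent=4, Victor=0
Event 1 (Trent -3): Trent: 4 -> 1. State: Trent=1, Victor=0
Event 2 (Victor +3): Victor: 0 -> 3. State: Trent=1, Victor=3
Event 3 (Trent +2): Trent: 1 -> 3. State: Trent=3, Victor=3
Event 4 (Victor -> Trent, 2): Victor: 3 -> 1, Trent: 3 -> 5. State: Trent=5, Victor=1
Event 5 (Victor -> Trent, 1): Victor: 1 -> 0, Trent: 5 -> 6. State: Trent=6, Victor=0
Event 6 (Victor +2): Victor: 0 -> 2. State: Trent=6, Victor=2
Event 7 (Victor +2): Victor: 2 -> 4. State: Trent=6, Victor=4
Event 8 (Trent -> Victor, 2): Trent: 6 -> 4, Victor: 4 -> 6. State: Trent=4, Victor=6
Event 9 (Trent -> Victor, 1): Trent: 4 -> 3, Victor: 6 -> 7. State: Trent=3, Victor=7

Victor's final count: 7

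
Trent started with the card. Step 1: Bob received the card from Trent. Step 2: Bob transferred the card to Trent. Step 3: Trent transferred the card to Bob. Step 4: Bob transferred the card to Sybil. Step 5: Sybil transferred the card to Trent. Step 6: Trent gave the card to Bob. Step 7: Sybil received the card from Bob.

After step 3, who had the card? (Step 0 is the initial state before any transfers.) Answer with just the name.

Tracking the card holder through step 3:
After step 0 (start): Trent
After step 1: Bob
After step 2: Trent
After step 3: Bob

At step 3, the holder is Bob.

Answer: Bob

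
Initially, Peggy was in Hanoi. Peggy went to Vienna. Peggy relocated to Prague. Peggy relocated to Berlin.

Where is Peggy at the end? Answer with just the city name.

Answer: Berlin

Derivation:
Tracking Peggy's location:
Start: Peggy is in Hanoi.
After move 1: Hanoi -> Vienna. Peggy is in Vienna.
After move 2: Vienna -> Prague. Peggy is in Prague.
After move 3: Prague -> Berlin. Peggy is in Berlin.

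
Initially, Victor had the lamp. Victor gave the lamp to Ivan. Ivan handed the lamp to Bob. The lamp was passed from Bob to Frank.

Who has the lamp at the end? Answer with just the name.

Tracking the lamp through each event:
Start: Victor has the lamp.
After event 1: Ivan has the lamp.
After event 2: Bob has the lamp.
After event 3: Frank has the lamp.

Answer: Frank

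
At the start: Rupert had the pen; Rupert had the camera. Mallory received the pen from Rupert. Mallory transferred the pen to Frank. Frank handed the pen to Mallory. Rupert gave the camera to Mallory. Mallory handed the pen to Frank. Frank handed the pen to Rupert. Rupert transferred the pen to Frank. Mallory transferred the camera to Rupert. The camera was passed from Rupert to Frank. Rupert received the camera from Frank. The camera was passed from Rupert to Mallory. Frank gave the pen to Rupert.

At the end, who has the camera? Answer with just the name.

Answer: Mallory

Derivation:
Tracking all object holders:
Start: pen:Rupert, camera:Rupert
Event 1 (give pen: Rupert -> Mallory). State: pen:Mallory, camera:Rupert
Event 2 (give pen: Mallory -> Frank). State: pen:Frank, camera:Rupert
Event 3 (give pen: Frank -> Mallory). State: pen:Mallory, camera:Rupert
Event 4 (give camera: Rupert -> Mallory). State: pen:Mallory, camera:Mallory
Event 5 (give pen: Mallory -> Frank). State: pen:Frank, camera:Mallory
Event 6 (give pen: Frank -> Rupert). State: pen:Rupert, camera:Mallory
Event 7 (give pen: Rupert -> Frank). State: pen:Frank, camera:Mallory
Event 8 (give camera: Mallory -> Rupert). State: pen:Frank, camera:Rupert
Event 9 (give camera: Rupert -> Frank). State: pen:Frank, camera:Frank
Event 10 (give camera: Frank -> Rupert). State: pen:Frank, camera:Rupert
Event 11 (give camera: Rupert -> Mallory). State: pen:Frank, camera:Mallory
Event 12 (give pen: Frank -> Rupert). State: pen:Rupert, camera:Mallory

Final state: pen:Rupert, camera:Mallory
The camera is held by Mallory.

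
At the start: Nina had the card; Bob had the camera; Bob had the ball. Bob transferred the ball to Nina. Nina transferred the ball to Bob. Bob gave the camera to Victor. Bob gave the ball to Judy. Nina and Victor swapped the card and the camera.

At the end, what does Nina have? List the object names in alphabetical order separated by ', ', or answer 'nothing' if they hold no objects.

Tracking all object holders:
Start: card:Nina, camera:Bob, ball:Bob
Event 1 (give ball: Bob -> Nina). State: card:Nina, camera:Bob, ball:Nina
Event 2 (give ball: Nina -> Bob). State: card:Nina, camera:Bob, ball:Bob
Event 3 (give camera: Bob -> Victor). State: card:Nina, camera:Victor, ball:Bob
Event 4 (give ball: Bob -> Judy). State: card:Nina, camera:Victor, ball:Judy
Event 5 (swap card<->camera: now card:Victor, camera:Nina). State: card:Victor, camera:Nina, ball:Judy

Final state: card:Victor, camera:Nina, ball:Judy
Nina holds: camera.

Answer: camera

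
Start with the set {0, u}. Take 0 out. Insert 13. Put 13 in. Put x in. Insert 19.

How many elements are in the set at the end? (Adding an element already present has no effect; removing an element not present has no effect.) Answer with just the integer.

Tracking the set through each operation:
Start: {0, u}
Event 1 (remove 0): removed. Set: {u}
Event 2 (add 13): added. Set: {13, u}
Event 3 (add 13): already present, no change. Set: {13, u}
Event 4 (add x): added. Set: {13, u, x}
Event 5 (add 19): added. Set: {13, 19, u, x}

Final set: {13, 19, u, x} (size 4)

Answer: 4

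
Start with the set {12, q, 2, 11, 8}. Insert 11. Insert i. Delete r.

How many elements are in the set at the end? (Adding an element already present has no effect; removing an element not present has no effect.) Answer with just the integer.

Tracking the set through each operation:
Start: {11, 12, 2, 8, q}
Event 1 (add 11): already present, no change. Set: {11, 12, 2, 8, q}
Event 2 (add i): added. Set: {11, 12, 2, 8, i, q}
Event 3 (remove r): not present, no change. Set: {11, 12, 2, 8, i, q}

Final set: {11, 12, 2, 8, i, q} (size 6)

Answer: 6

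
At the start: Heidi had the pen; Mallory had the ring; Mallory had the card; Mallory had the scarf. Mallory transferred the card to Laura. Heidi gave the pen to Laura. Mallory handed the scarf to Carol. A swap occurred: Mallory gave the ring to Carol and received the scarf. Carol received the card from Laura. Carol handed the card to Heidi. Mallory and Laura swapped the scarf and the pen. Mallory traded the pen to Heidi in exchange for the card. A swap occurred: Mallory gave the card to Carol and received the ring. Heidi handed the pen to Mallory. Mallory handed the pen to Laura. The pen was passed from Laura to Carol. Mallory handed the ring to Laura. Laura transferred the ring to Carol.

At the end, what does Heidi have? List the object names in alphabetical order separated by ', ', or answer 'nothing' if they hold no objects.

Tracking all object holders:
Start: pen:Heidi, ring:Mallory, card:Mallory, scarf:Mallory
Event 1 (give card: Mallory -> Laura). State: pen:Heidi, ring:Mallory, card:Laura, scarf:Mallory
Event 2 (give pen: Heidi -> Laura). State: pen:Laura, ring:Mallory, card:Laura, scarf:Mallory
Event 3 (give scarf: Mallory -> Carol). State: pen:Laura, ring:Mallory, card:Laura, scarf:Carol
Event 4 (swap ring<->scarf: now ring:Carol, scarf:Mallory). State: pen:Laura, ring:Carol, card:Laura, scarf:Mallory
Event 5 (give card: Laura -> Carol). State: pen:Laura, ring:Carol, card:Carol, scarf:Mallory
Event 6 (give card: Carol -> Heidi). State: pen:Laura, ring:Carol, card:Heidi, scarf:Mallory
Event 7 (swap scarf<->pen: now scarf:Laura, pen:Mallory). State: pen:Mallory, ring:Carol, card:Heidi, scarf:Laura
Event 8 (swap pen<->card: now pen:Heidi, card:Mallory). State: pen:Heidi, ring:Carol, card:Mallory, scarf:Laura
Event 9 (swap card<->ring: now card:Carol, ring:Mallory). State: pen:Heidi, ring:Mallory, card:Carol, scarf:Laura
Event 10 (give pen: Heidi -> Mallory). State: pen:Mallory, ring:Mallory, card:Carol, scarf:Laura
Event 11 (give pen: Mallory -> Laura). State: pen:Laura, ring:Mallory, card:Carol, scarf:Laura
Event 12 (give pen: Laura -> Carol). State: pen:Carol, ring:Mallory, card:Carol, scarf:Laura
Event 13 (give ring: Mallory -> Laura). State: pen:Carol, ring:Laura, card:Carol, scarf:Laura
Event 14 (give ring: Laura -> Carol). State: pen:Carol, ring:Carol, card:Carol, scarf:Laura

Final state: pen:Carol, ring:Carol, card:Carol, scarf:Laura
Heidi holds: (nothing).

Answer: nothing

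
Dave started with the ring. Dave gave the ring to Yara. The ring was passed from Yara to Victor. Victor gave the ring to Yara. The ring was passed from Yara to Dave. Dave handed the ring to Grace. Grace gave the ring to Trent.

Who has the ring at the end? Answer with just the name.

Tracking the ring through each event:
Start: Dave has the ring.
After event 1: Yara has the ring.
After event 2: Victor has the ring.
After event 3: Yara has the ring.
After event 4: Dave has the ring.
After event 5: Grace has the ring.
After event 6: Trent has the ring.

Answer: Trent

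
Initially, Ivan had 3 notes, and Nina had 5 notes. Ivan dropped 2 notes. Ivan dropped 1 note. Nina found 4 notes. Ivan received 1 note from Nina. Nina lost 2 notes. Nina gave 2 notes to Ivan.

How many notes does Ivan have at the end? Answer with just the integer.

Tracking counts step by step:
Start: Ivan=3, Nina=5
Event 1 (Ivan -2): Ivan: 3 -> 1. State: Ivan=1, Nina=5
Event 2 (Ivan -1): Ivan: 1 -> 0. State: Ivan=0, Nina=5
Event 3 (Nina +4): Nina: 5 -> 9. State: Ivan=0, Nina=9
Event 4 (Nina -> Ivan, 1): Nina: 9 -> 8, Ivan: 0 -> 1. State: Ivan=1, Nina=8
Event 5 (Nina -2): Nina: 8 -> 6. State: Ivan=1, Nina=6
Event 6 (Nina -> Ivan, 2): Nina: 6 -> 4, Ivan: 1 -> 3. State: Ivan=3, Nina=4

Ivan's final count: 3

Answer: 3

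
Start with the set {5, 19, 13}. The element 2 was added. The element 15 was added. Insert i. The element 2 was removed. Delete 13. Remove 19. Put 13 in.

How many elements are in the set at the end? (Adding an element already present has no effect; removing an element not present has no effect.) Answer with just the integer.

Tracking the set through each operation:
Start: {13, 19, 5}
Event 1 (add 2): added. Set: {13, 19, 2, 5}
Event 2 (add 15): added. Set: {13, 15, 19, 2, 5}
Event 3 (add i): added. Set: {13, 15, 19, 2, 5, i}
Event 4 (remove 2): removed. Set: {13, 15, 19, 5, i}
Event 5 (remove 13): removed. Set: {15, 19, 5, i}
Event 6 (remove 19): removed. Set: {15, 5, i}
Event 7 (add 13): added. Set: {13, 15, 5, i}

Final set: {13, 15, 5, i} (size 4)

Answer: 4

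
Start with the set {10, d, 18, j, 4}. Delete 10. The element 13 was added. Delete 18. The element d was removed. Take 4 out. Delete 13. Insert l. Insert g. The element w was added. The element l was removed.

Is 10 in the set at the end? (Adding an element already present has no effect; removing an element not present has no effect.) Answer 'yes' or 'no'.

Tracking the set through each operation:
Start: {10, 18, 4, d, j}
Event 1 (remove 10): removed. Set: {18, 4, d, j}
Event 2 (add 13): added. Set: {13, 18, 4, d, j}
Event 3 (remove 18): removed. Set: {13, 4, d, j}
Event 4 (remove d): removed. Set: {13, 4, j}
Event 5 (remove 4): removed. Set: {13, j}
Event 6 (remove 13): removed. Set: {j}
Event 7 (add l): added. Set: {j, l}
Event 8 (add g): added. Set: {g, j, l}
Event 9 (add w): added. Set: {g, j, l, w}
Event 10 (remove l): removed. Set: {g, j, w}

Final set: {g, j, w} (size 3)
10 is NOT in the final set.

Answer: no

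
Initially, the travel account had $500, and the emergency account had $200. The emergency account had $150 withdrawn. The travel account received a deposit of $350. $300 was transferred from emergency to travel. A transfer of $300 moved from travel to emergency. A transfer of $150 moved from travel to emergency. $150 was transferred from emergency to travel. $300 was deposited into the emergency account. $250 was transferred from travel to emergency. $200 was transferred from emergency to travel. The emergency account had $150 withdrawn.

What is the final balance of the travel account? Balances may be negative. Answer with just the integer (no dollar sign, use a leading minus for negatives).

Tracking account balances step by step:
Start: travel=500, emergency=200
Event 1 (withdraw 150 from emergency): emergency: 200 - 150 = 50. Balances: travel=500, emergency=50
Event 2 (deposit 350 to travel): travel: 500 + 350 = 850. Balances: travel=850, emergency=50
Event 3 (transfer 300 emergency -> travel): emergency: 50 - 300 = -250, travel: 850 + 300 = 1150. Balances: travel=1150, emergency=-250
Event 4 (transfer 300 travel -> emergency): travel: 1150 - 300 = 850, emergency: -250 + 300 = 50. Balances: travel=850, emergency=50
Event 5 (transfer 150 travel -> emergency): travel: 850 - 150 = 700, emergency: 50 + 150 = 200. Balances: travel=700, emergency=200
Event 6 (transfer 150 emergency -> travel): emergency: 200 - 150 = 50, travel: 700 + 150 = 850. Balances: travel=850, emergency=50
Event 7 (deposit 300 to emergency): emergency: 50 + 300 = 350. Balances: travel=850, emergency=350
Event 8 (transfer 250 travel -> emergency): travel: 850 - 250 = 600, emergency: 350 + 250 = 600. Balances: travel=600, emergency=600
Event 9 (transfer 200 emergency -> travel): emergency: 600 - 200 = 400, travel: 600 + 200 = 800. Balances: travel=800, emergency=400
Event 10 (withdraw 150 from emergency): emergency: 400 - 150 = 250. Balances: travel=800, emergency=250

Final balance of travel: 800

Answer: 800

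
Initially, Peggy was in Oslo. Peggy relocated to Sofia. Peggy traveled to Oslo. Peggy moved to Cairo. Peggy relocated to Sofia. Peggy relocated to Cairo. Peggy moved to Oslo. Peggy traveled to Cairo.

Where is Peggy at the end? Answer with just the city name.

Tracking Peggy's location:
Start: Peggy is in Oslo.
After move 1: Oslo -> Sofia. Peggy is in Sofia.
After move 2: Sofia -> Oslo. Peggy is in Oslo.
After move 3: Oslo -> Cairo. Peggy is in Cairo.
After move 4: Cairo -> Sofia. Peggy is in Sofia.
After move 5: Sofia -> Cairo. Peggy is in Cairo.
After move 6: Cairo -> Oslo. Peggy is in Oslo.
After move 7: Oslo -> Cairo. Peggy is in Cairo.

Answer: Cairo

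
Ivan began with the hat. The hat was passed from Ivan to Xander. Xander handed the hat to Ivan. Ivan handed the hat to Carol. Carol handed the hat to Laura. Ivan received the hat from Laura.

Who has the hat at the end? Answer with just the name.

Tracking the hat through each event:
Start: Ivan has the hat.
After event 1: Xander has the hat.
After event 2: Ivan has the hat.
After event 3: Carol has the hat.
After event 4: Laura has the hat.
After event 5: Ivan has the hat.

Answer: Ivan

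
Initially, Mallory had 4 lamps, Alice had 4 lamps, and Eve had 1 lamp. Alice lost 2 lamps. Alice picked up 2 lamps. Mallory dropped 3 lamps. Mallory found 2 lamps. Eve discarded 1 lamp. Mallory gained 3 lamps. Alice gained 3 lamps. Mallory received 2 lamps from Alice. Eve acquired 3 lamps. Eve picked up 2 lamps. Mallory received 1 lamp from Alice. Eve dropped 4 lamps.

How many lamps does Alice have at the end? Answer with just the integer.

Answer: 4

Derivation:
Tracking counts step by step:
Start: Mallory=4, Alice=4, Eve=1
Event 1 (Alice -2): Alice: 4 -> 2. State: Mallory=4, Alice=2, Eve=1
Event 2 (Alice +2): Alice: 2 -> 4. State: Mallory=4, Alice=4, Eve=1
Event 3 (Mallory -3): Mallory: 4 -> 1. State: Mallory=1, Alice=4, Eve=1
Event 4 (Mallory +2): Mallory: 1 -> 3. State: Mallory=3, Alice=4, Eve=1
Event 5 (Eve -1): Eve: 1 -> 0. State: Mallory=3, Alice=4, Eve=0
Event 6 (Mallory +3): Mallory: 3 -> 6. State: Mallory=6, Alice=4, Eve=0
Event 7 (Alice +3): Alice: 4 -> 7. State: Mallory=6, Alice=7, Eve=0
Event 8 (Alice -> Mallory, 2): Alice: 7 -> 5, Mallory: 6 -> 8. State: Mallory=8, Alice=5, Eve=0
Event 9 (Eve +3): Eve: 0 -> 3. State: Mallory=8, Alice=5, Eve=3
Event 10 (Eve +2): Eve: 3 -> 5. State: Mallory=8, Alice=5, Eve=5
Event 11 (Alice -> Mallory, 1): Alice: 5 -> 4, Mallory: 8 -> 9. State: Mallory=9, Alice=4, Eve=5
Event 12 (Eve -4): Eve: 5 -> 1. State: Mallory=9, Alice=4, Eve=1

Alice's final count: 4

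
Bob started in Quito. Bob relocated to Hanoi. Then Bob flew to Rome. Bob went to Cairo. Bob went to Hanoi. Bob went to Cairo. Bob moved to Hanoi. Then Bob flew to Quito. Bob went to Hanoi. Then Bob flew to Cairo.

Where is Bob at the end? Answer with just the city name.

Answer: Cairo

Derivation:
Tracking Bob's location:
Start: Bob is in Quito.
After move 1: Quito -> Hanoi. Bob is in Hanoi.
After move 2: Hanoi -> Rome. Bob is in Rome.
After move 3: Rome -> Cairo. Bob is in Cairo.
After move 4: Cairo -> Hanoi. Bob is in Hanoi.
After move 5: Hanoi -> Cairo. Bob is in Cairo.
After move 6: Cairo -> Hanoi. Bob is in Hanoi.
After move 7: Hanoi -> Quito. Bob is in Quito.
After move 8: Quito -> Hanoi. Bob is in Hanoi.
After move 9: Hanoi -> Cairo. Bob is in Cairo.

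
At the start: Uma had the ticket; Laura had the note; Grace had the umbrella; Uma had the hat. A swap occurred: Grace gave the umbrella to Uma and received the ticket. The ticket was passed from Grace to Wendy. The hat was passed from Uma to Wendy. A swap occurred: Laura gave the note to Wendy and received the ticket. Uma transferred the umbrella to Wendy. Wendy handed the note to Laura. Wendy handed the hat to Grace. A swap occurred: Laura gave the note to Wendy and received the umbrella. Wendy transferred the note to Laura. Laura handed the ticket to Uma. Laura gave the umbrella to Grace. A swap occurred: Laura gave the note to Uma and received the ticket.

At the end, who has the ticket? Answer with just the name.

Tracking all object holders:
Start: ticket:Uma, note:Laura, umbrella:Grace, hat:Uma
Event 1 (swap umbrella<->ticket: now umbrella:Uma, ticket:Grace). State: ticket:Grace, note:Laura, umbrella:Uma, hat:Uma
Event 2 (give ticket: Grace -> Wendy). State: ticket:Wendy, note:Laura, umbrella:Uma, hat:Uma
Event 3 (give hat: Uma -> Wendy). State: ticket:Wendy, note:Laura, umbrella:Uma, hat:Wendy
Event 4 (swap note<->ticket: now note:Wendy, ticket:Laura). State: ticket:Laura, note:Wendy, umbrella:Uma, hat:Wendy
Event 5 (give umbrella: Uma -> Wendy). State: ticket:Laura, note:Wendy, umbrella:Wendy, hat:Wendy
Event 6 (give note: Wendy -> Laura). State: ticket:Laura, note:Laura, umbrella:Wendy, hat:Wendy
Event 7 (give hat: Wendy -> Grace). State: ticket:Laura, note:Laura, umbrella:Wendy, hat:Grace
Event 8 (swap note<->umbrella: now note:Wendy, umbrella:Laura). State: ticket:Laura, note:Wendy, umbrella:Laura, hat:Grace
Event 9 (give note: Wendy -> Laura). State: ticket:Laura, note:Laura, umbrella:Laura, hat:Grace
Event 10 (give ticket: Laura -> Uma). State: ticket:Uma, note:Laura, umbrella:Laura, hat:Grace
Event 11 (give umbrella: Laura -> Grace). State: ticket:Uma, note:Laura, umbrella:Grace, hat:Grace
Event 12 (swap note<->ticket: now note:Uma, ticket:Laura). State: ticket:Laura, note:Uma, umbrella:Grace, hat:Grace

Final state: ticket:Laura, note:Uma, umbrella:Grace, hat:Grace
The ticket is held by Laura.

Answer: Laura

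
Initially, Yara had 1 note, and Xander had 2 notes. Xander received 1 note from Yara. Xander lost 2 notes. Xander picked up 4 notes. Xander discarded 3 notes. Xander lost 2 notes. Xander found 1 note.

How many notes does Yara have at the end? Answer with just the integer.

Tracking counts step by step:
Start: Yara=1, Xander=2
Event 1 (Yara -> Xander, 1): Yara: 1 -> 0, Xander: 2 -> 3. State: Yara=0, Xander=3
Event 2 (Xander -2): Xander: 3 -> 1. State: Yara=0, Xander=1
Event 3 (Xander +4): Xander: 1 -> 5. State: Yara=0, Xander=5
Event 4 (Xander -3): Xander: 5 -> 2. State: Yara=0, Xander=2
Event 5 (Xander -2): Xander: 2 -> 0. State: Yara=0, Xander=0
Event 6 (Xander +1): Xander: 0 -> 1. State: Yara=0, Xander=1

Yara's final count: 0

Answer: 0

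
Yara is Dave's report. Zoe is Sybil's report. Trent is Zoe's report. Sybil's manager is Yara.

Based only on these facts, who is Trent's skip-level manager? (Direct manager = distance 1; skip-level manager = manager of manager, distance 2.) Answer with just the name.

Answer: Sybil

Derivation:
Reconstructing the manager chain from the given facts:
  Dave -> Yara -> Sybil -> Zoe -> Trent
(each arrow means 'manager of the next')
Positions in the chain (0 = top):
  position of Dave: 0
  position of Yara: 1
  position of Sybil: 2
  position of Zoe: 3
  position of Trent: 4

Trent is at position 4; the skip-level manager is 2 steps up the chain, i.e. position 2: Sybil.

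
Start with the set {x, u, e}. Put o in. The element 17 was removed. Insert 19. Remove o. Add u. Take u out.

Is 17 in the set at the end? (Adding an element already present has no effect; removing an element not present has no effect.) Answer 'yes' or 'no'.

Answer: no

Derivation:
Tracking the set through each operation:
Start: {e, u, x}
Event 1 (add o): added. Set: {e, o, u, x}
Event 2 (remove 17): not present, no change. Set: {e, o, u, x}
Event 3 (add 19): added. Set: {19, e, o, u, x}
Event 4 (remove o): removed. Set: {19, e, u, x}
Event 5 (add u): already present, no change. Set: {19, e, u, x}
Event 6 (remove u): removed. Set: {19, e, x}

Final set: {19, e, x} (size 3)
17 is NOT in the final set.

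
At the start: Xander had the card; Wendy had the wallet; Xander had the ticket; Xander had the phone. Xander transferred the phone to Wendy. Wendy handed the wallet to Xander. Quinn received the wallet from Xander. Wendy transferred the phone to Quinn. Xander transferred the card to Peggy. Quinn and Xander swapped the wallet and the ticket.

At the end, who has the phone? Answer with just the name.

Tracking all object holders:
Start: card:Xander, wallet:Wendy, ticket:Xander, phone:Xander
Event 1 (give phone: Xander -> Wendy). State: card:Xander, wallet:Wendy, ticket:Xander, phone:Wendy
Event 2 (give wallet: Wendy -> Xander). State: card:Xander, wallet:Xander, ticket:Xander, phone:Wendy
Event 3 (give wallet: Xander -> Quinn). State: card:Xander, wallet:Quinn, ticket:Xander, phone:Wendy
Event 4 (give phone: Wendy -> Quinn). State: card:Xander, wallet:Quinn, ticket:Xander, phone:Quinn
Event 5 (give card: Xander -> Peggy). State: card:Peggy, wallet:Quinn, ticket:Xander, phone:Quinn
Event 6 (swap wallet<->ticket: now wallet:Xander, ticket:Quinn). State: card:Peggy, wallet:Xander, ticket:Quinn, phone:Quinn

Final state: card:Peggy, wallet:Xander, ticket:Quinn, phone:Quinn
The phone is held by Quinn.

Answer: Quinn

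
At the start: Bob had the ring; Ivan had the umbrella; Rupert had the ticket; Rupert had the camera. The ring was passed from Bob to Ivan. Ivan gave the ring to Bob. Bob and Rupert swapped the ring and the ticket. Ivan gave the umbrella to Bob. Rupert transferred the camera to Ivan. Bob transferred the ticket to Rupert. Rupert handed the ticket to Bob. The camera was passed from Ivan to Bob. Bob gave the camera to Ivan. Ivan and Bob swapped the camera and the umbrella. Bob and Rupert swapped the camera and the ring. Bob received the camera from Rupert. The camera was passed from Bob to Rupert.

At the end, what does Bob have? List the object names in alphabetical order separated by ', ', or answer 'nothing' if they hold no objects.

Answer: ring, ticket

Derivation:
Tracking all object holders:
Start: ring:Bob, umbrella:Ivan, ticket:Rupert, camera:Rupert
Event 1 (give ring: Bob -> Ivan). State: ring:Ivan, umbrella:Ivan, ticket:Rupert, camera:Rupert
Event 2 (give ring: Ivan -> Bob). State: ring:Bob, umbrella:Ivan, ticket:Rupert, camera:Rupert
Event 3 (swap ring<->ticket: now ring:Rupert, ticket:Bob). State: ring:Rupert, umbrella:Ivan, ticket:Bob, camera:Rupert
Event 4 (give umbrella: Ivan -> Bob). State: ring:Rupert, umbrella:Bob, ticket:Bob, camera:Rupert
Event 5 (give camera: Rupert -> Ivan). State: ring:Rupert, umbrella:Bob, ticket:Bob, camera:Ivan
Event 6 (give ticket: Bob -> Rupert). State: ring:Rupert, umbrella:Bob, ticket:Rupert, camera:Ivan
Event 7 (give ticket: Rupert -> Bob). State: ring:Rupert, umbrella:Bob, ticket:Bob, camera:Ivan
Event 8 (give camera: Ivan -> Bob). State: ring:Rupert, umbrella:Bob, ticket:Bob, camera:Bob
Event 9 (give camera: Bob -> Ivan). State: ring:Rupert, umbrella:Bob, ticket:Bob, camera:Ivan
Event 10 (swap camera<->umbrella: now camera:Bob, umbrella:Ivan). State: ring:Rupert, umbrella:Ivan, ticket:Bob, camera:Bob
Event 11 (swap camera<->ring: now camera:Rupert, ring:Bob). State: ring:Bob, umbrella:Ivan, ticket:Bob, camera:Rupert
Event 12 (give camera: Rupert -> Bob). State: ring:Bob, umbrella:Ivan, ticket:Bob, camera:Bob
Event 13 (give camera: Bob -> Rupert). State: ring:Bob, umbrella:Ivan, ticket:Bob, camera:Rupert

Final state: ring:Bob, umbrella:Ivan, ticket:Bob, camera:Rupert
Bob holds: ring, ticket.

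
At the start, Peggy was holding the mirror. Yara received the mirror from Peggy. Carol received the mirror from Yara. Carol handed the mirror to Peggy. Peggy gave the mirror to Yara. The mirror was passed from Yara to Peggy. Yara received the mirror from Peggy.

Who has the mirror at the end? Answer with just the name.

Tracking the mirror through each event:
Start: Peggy has the mirror.
After event 1: Yara has the mirror.
After event 2: Carol has the mirror.
After event 3: Peggy has the mirror.
After event 4: Yara has the mirror.
After event 5: Peggy has the mirror.
After event 6: Yara has the mirror.

Answer: Yara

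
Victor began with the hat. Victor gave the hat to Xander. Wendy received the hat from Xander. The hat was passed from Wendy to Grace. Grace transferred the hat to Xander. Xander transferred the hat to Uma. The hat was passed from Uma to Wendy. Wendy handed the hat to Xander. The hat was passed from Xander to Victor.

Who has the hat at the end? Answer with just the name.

Tracking the hat through each event:
Start: Victor has the hat.
After event 1: Xander has the hat.
After event 2: Wendy has the hat.
After event 3: Grace has the hat.
After event 4: Xander has the hat.
After event 5: Uma has the hat.
After event 6: Wendy has the hat.
After event 7: Xander has the hat.
After event 8: Victor has the hat.

Answer: Victor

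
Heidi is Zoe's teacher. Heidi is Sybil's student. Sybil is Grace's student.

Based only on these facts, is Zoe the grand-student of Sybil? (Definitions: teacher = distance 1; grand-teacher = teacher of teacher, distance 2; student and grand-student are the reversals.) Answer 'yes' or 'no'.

Reconstructing the teacher chain from the given facts:
  Grace -> Sybil -> Heidi -> Zoe
(each arrow means 'teacher of the next')
Positions in the chain (0 = top):
  position of Grace: 0
  position of Sybil: 1
  position of Heidi: 2
  position of Zoe: 3

Zoe is at position 3, Sybil is at position 1; signed distance (j - i) = -2.
'grand-student' requires j - i = -2. Actual distance is -2, so the relation HOLDS.

Answer: yes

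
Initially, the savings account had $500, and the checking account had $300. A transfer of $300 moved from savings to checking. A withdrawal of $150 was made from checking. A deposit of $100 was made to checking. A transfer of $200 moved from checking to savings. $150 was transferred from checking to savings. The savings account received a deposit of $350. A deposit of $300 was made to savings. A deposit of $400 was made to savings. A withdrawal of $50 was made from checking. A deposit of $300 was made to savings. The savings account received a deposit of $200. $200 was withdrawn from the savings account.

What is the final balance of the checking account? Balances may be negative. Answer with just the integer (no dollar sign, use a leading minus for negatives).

Answer: 150

Derivation:
Tracking account balances step by step:
Start: savings=500, checking=300
Event 1 (transfer 300 savings -> checking): savings: 500 - 300 = 200, checking: 300 + 300 = 600. Balances: savings=200, checking=600
Event 2 (withdraw 150 from checking): checking: 600 - 150 = 450. Balances: savings=200, checking=450
Event 3 (deposit 100 to checking): checking: 450 + 100 = 550. Balances: savings=200, checking=550
Event 4 (transfer 200 checking -> savings): checking: 550 - 200 = 350, savings: 200 + 200 = 400. Balances: savings=400, checking=350
Event 5 (transfer 150 checking -> savings): checking: 350 - 150 = 200, savings: 400 + 150 = 550. Balances: savings=550, checking=200
Event 6 (deposit 350 to savings): savings: 550 + 350 = 900. Balances: savings=900, checking=200
Event 7 (deposit 300 to savings): savings: 900 + 300 = 1200. Balances: savings=1200, checking=200
Event 8 (deposit 400 to savings): savings: 1200 + 400 = 1600. Balances: savings=1600, checking=200
Event 9 (withdraw 50 from checking): checking: 200 - 50 = 150. Balances: savings=1600, checking=150
Event 10 (deposit 300 to savings): savings: 1600 + 300 = 1900. Balances: savings=1900, checking=150
Event 11 (deposit 200 to savings): savings: 1900 + 200 = 2100. Balances: savings=2100, checking=150
Event 12 (withdraw 200 from savings): savings: 2100 - 200 = 1900. Balances: savings=1900, checking=150

Final balance of checking: 150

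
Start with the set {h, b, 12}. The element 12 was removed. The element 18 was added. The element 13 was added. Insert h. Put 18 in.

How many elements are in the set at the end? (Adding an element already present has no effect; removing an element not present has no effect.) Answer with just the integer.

Tracking the set through each operation:
Start: {12, b, h}
Event 1 (remove 12): removed. Set: {b, h}
Event 2 (add 18): added. Set: {18, b, h}
Event 3 (add 13): added. Set: {13, 18, b, h}
Event 4 (add h): already present, no change. Set: {13, 18, b, h}
Event 5 (add 18): already present, no change. Set: {13, 18, b, h}

Final set: {13, 18, b, h} (size 4)

Answer: 4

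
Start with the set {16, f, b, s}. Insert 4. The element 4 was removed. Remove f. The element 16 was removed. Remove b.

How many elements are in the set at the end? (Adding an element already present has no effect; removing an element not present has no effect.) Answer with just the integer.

Answer: 1

Derivation:
Tracking the set through each operation:
Start: {16, b, f, s}
Event 1 (add 4): added. Set: {16, 4, b, f, s}
Event 2 (remove 4): removed. Set: {16, b, f, s}
Event 3 (remove f): removed. Set: {16, b, s}
Event 4 (remove 16): removed. Set: {b, s}
Event 5 (remove b): removed. Set: {s}

Final set: {s} (size 1)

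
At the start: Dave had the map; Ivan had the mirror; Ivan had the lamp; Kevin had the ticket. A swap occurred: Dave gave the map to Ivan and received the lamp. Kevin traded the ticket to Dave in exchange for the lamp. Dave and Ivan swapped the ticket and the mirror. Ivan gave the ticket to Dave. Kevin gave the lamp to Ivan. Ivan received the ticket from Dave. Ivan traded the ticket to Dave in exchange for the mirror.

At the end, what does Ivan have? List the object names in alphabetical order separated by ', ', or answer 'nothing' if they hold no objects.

Answer: lamp, map, mirror

Derivation:
Tracking all object holders:
Start: map:Dave, mirror:Ivan, lamp:Ivan, ticket:Kevin
Event 1 (swap map<->lamp: now map:Ivan, lamp:Dave). State: map:Ivan, mirror:Ivan, lamp:Dave, ticket:Kevin
Event 2 (swap ticket<->lamp: now ticket:Dave, lamp:Kevin). State: map:Ivan, mirror:Ivan, lamp:Kevin, ticket:Dave
Event 3 (swap ticket<->mirror: now ticket:Ivan, mirror:Dave). State: map:Ivan, mirror:Dave, lamp:Kevin, ticket:Ivan
Event 4 (give ticket: Ivan -> Dave). State: map:Ivan, mirror:Dave, lamp:Kevin, ticket:Dave
Event 5 (give lamp: Kevin -> Ivan). State: map:Ivan, mirror:Dave, lamp:Ivan, ticket:Dave
Event 6 (give ticket: Dave -> Ivan). State: map:Ivan, mirror:Dave, lamp:Ivan, ticket:Ivan
Event 7 (swap ticket<->mirror: now ticket:Dave, mirror:Ivan). State: map:Ivan, mirror:Ivan, lamp:Ivan, ticket:Dave

Final state: map:Ivan, mirror:Ivan, lamp:Ivan, ticket:Dave
Ivan holds: lamp, map, mirror.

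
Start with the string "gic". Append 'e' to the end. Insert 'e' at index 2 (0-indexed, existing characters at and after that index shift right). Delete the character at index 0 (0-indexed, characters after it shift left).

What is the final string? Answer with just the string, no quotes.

Applying each edit step by step:
Start: "gic"
Op 1 (append 'e'): "gic" -> "gice"
Op 2 (insert 'e' at idx 2): "gice" -> "giece"
Op 3 (delete idx 0 = 'g'): "giece" -> "iece"

Answer: iece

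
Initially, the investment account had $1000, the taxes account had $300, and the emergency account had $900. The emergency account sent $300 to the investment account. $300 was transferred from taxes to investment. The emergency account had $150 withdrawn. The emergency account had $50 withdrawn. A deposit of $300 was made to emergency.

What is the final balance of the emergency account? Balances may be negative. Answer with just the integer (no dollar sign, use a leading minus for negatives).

Answer: 700

Derivation:
Tracking account balances step by step:
Start: investment=1000, taxes=300, emergency=900
Event 1 (transfer 300 emergency -> investment): emergency: 900 - 300 = 600, investment: 1000 + 300 = 1300. Balances: investment=1300, taxes=300, emergency=600
Event 2 (transfer 300 taxes -> investment): taxes: 300 - 300 = 0, investment: 1300 + 300 = 1600. Balances: investment=1600, taxes=0, emergency=600
Event 3 (withdraw 150 from emergency): emergency: 600 - 150 = 450. Balances: investment=1600, taxes=0, emergency=450
Event 4 (withdraw 50 from emergency): emergency: 450 - 50 = 400. Balances: investment=1600, taxes=0, emergency=400
Event 5 (deposit 300 to emergency): emergency: 400 + 300 = 700. Balances: investment=1600, taxes=0, emergency=700

Final balance of emergency: 700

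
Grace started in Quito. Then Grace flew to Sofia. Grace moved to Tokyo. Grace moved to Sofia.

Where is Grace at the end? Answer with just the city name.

Tracking Grace's location:
Start: Grace is in Quito.
After move 1: Quito -> Sofia. Grace is in Sofia.
After move 2: Sofia -> Tokyo. Grace is in Tokyo.
After move 3: Tokyo -> Sofia. Grace is in Sofia.

Answer: Sofia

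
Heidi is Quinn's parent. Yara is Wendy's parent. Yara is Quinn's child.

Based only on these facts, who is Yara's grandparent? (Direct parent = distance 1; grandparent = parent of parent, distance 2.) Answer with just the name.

Answer: Heidi

Derivation:
Reconstructing the parent chain from the given facts:
  Heidi -> Quinn -> Yara -> Wendy
(each arrow means 'parent of the next')
Positions in the chain (0 = top):
  position of Heidi: 0
  position of Quinn: 1
  position of Yara: 2
  position of Wendy: 3

Yara is at position 2; the grandparent is 2 steps up the chain, i.e. position 0: Heidi.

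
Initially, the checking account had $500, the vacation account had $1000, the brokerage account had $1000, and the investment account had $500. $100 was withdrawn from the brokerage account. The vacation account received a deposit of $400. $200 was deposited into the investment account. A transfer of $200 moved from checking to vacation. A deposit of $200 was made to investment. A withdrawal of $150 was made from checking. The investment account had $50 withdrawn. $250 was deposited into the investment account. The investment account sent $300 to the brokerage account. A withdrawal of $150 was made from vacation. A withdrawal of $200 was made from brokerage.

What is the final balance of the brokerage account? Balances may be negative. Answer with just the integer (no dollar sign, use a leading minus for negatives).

Answer: 1000

Derivation:
Tracking account balances step by step:
Start: checking=500, vacation=1000, brokerage=1000, investment=500
Event 1 (withdraw 100 from brokerage): brokerage: 1000 - 100 = 900. Balances: checking=500, vacation=1000, brokerage=900, investment=500
Event 2 (deposit 400 to vacation): vacation: 1000 + 400 = 1400. Balances: checking=500, vacation=1400, brokerage=900, investment=500
Event 3 (deposit 200 to investment): investment: 500 + 200 = 700. Balances: checking=500, vacation=1400, brokerage=900, investment=700
Event 4 (transfer 200 checking -> vacation): checking: 500 - 200 = 300, vacation: 1400 + 200 = 1600. Balances: checking=300, vacation=1600, brokerage=900, investment=700
Event 5 (deposit 200 to investment): investment: 700 + 200 = 900. Balances: checking=300, vacation=1600, brokerage=900, investment=900
Event 6 (withdraw 150 from checking): checking: 300 - 150 = 150. Balances: checking=150, vacation=1600, brokerage=900, investment=900
Event 7 (withdraw 50 from investment): investment: 900 - 50 = 850. Balances: checking=150, vacation=1600, brokerage=900, investment=850
Event 8 (deposit 250 to investment): investment: 850 + 250 = 1100. Balances: checking=150, vacation=1600, brokerage=900, investment=1100
Event 9 (transfer 300 investment -> brokerage): investment: 1100 - 300 = 800, brokerage: 900 + 300 = 1200. Balances: checking=150, vacation=1600, brokerage=1200, investment=800
Event 10 (withdraw 150 from vacation): vacation: 1600 - 150 = 1450. Balances: checking=150, vacation=1450, brokerage=1200, investment=800
Event 11 (withdraw 200 from brokerage): brokerage: 1200 - 200 = 1000. Balances: checking=150, vacation=1450, brokerage=1000, investment=800

Final balance of brokerage: 1000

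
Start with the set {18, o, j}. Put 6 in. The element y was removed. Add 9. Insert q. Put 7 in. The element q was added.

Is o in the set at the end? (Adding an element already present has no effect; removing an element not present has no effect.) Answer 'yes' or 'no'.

Tracking the set through each operation:
Start: {18, j, o}
Event 1 (add 6): added. Set: {18, 6, j, o}
Event 2 (remove y): not present, no change. Set: {18, 6, j, o}
Event 3 (add 9): added. Set: {18, 6, 9, j, o}
Event 4 (add q): added. Set: {18, 6, 9, j, o, q}
Event 5 (add 7): added. Set: {18, 6, 7, 9, j, o, q}
Event 6 (add q): already present, no change. Set: {18, 6, 7, 9, j, o, q}

Final set: {18, 6, 7, 9, j, o, q} (size 7)
o is in the final set.

Answer: yes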